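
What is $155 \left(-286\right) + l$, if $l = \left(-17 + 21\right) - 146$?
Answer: $-44472$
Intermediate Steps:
$l = -142$ ($l = 4 - 146 = -142$)
$155 \left(-286\right) + l = 155 \left(-286\right) - 142 = -44330 - 142 = -44472$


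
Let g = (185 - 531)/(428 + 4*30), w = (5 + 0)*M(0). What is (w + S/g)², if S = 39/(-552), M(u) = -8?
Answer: 403045949881/253319056 ≈ 1591.1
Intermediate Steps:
w = -40 (w = (5 + 0)*(-8) = 5*(-8) = -40)
g = -173/274 (g = -346/(428 + 120) = -346/548 = -346*1/548 = -173/274 ≈ -0.63139)
S = -13/184 (S = 39*(-1/552) = -13/184 ≈ -0.070652)
(w + S/g)² = (-40 - 13/(184*(-173/274)))² = (-40 - 13/184*(-274/173))² = (-40 + 1781/15916)² = (-634859/15916)² = 403045949881/253319056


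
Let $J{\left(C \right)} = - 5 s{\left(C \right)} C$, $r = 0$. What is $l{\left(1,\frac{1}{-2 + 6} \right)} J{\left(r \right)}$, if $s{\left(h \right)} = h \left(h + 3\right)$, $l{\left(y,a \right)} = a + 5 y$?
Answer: $0$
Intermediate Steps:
$s{\left(h \right)} = h \left(3 + h\right)$
$J{\left(C \right)} = - 5 C^{2} \left(3 + C\right)$ ($J{\left(C \right)} = - 5 C \left(3 + C\right) C = - 5 C^{2} \left(3 + C\right)$)
$l{\left(1,\frac{1}{-2 + 6} \right)} J{\left(r \right)} = \left(\frac{1}{-2 + 6} + 5 \cdot 1\right) 5 \cdot 0^{2} \left(-3 - 0\right) = \left(\frac{1}{4} + 5\right) 5 \cdot 0 \left(-3 + 0\right) = \left(\frac{1}{4} + 5\right) 5 \cdot 0 \left(-3\right) = \frac{21}{4} \cdot 0 = 0$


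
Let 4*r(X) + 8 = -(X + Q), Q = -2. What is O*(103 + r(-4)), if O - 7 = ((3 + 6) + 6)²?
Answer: 23780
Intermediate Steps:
r(X) = -3/2 - X/4 (r(X) = -2 + (-(X - 2))/4 = -2 + (-(-2 + X))/4 = -2 + (2 - X)/4 = -2 + (½ - X/4) = -3/2 - X/4)
O = 232 (O = 7 + ((3 + 6) + 6)² = 7 + (9 + 6)² = 7 + 15² = 7 + 225 = 232)
O*(103 + r(-4)) = 232*(103 + (-3/2 - ¼*(-4))) = 232*(103 + (-3/2 + 1)) = 232*(103 - ½) = 232*(205/2) = 23780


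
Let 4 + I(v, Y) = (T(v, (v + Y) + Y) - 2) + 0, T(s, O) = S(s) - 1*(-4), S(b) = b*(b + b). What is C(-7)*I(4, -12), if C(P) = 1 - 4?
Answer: -90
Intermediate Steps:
S(b) = 2*b² (S(b) = b*(2*b) = 2*b²)
C(P) = -3
T(s, O) = 4 + 2*s² (T(s, O) = 2*s² - 1*(-4) = 2*s² + 4 = 4 + 2*s²)
I(v, Y) = -2 + 2*v² (I(v, Y) = -4 + (((4 + 2*v²) - 2) + 0) = -4 + ((2 + 2*v²) + 0) = -4 + (2 + 2*v²) = -2 + 2*v²)
C(-7)*I(4, -12) = -3*(-2 + 2*4²) = -3*(-2 + 2*16) = -3*(-2 + 32) = -3*30 = -90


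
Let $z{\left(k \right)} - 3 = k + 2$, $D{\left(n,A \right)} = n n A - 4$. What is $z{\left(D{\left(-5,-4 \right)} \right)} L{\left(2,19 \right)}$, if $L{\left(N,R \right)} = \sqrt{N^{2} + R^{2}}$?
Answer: $- 99 \sqrt{365} \approx -1891.4$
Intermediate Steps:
$D{\left(n,A \right)} = -4 + A n^{2}$ ($D{\left(n,A \right)} = n^{2} A - 4 = A n^{2} - 4 = -4 + A n^{2}$)
$z{\left(k \right)} = 5 + k$ ($z{\left(k \right)} = 3 + \left(k + 2\right) = 3 + \left(2 + k\right) = 5 + k$)
$z{\left(D{\left(-5,-4 \right)} \right)} L{\left(2,19 \right)} = \left(5 - \left(4 + 4 \left(-5\right)^{2}\right)\right) \sqrt{2^{2} + 19^{2}} = \left(5 - 104\right) \sqrt{4 + 361} = \left(5 - 104\right) \sqrt{365} = - 99 \sqrt{365}$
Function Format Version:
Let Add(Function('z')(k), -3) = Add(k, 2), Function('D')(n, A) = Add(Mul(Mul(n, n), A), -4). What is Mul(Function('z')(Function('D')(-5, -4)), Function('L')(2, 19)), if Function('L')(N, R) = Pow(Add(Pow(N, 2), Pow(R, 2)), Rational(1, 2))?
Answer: Mul(-99, Pow(365, Rational(1, 2))) ≈ -1891.4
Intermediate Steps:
Function('D')(n, A) = Add(-4, Mul(A, Pow(n, 2))) (Function('D')(n, A) = Add(Mul(Pow(n, 2), A), -4) = Add(Mul(A, Pow(n, 2)), -4) = Add(-4, Mul(A, Pow(n, 2))))
Function('z')(k) = Add(5, k) (Function('z')(k) = Add(3, Add(k, 2)) = Add(3, Add(2, k)) = Add(5, k))
Mul(Function('z')(Function('D')(-5, -4)), Function('L')(2, 19)) = Mul(Add(5, Add(-4, Mul(-4, Pow(-5, 2)))), Pow(Add(Pow(2, 2), Pow(19, 2)), Rational(1, 2))) = Mul(Add(5, Add(-4, Mul(-4, 25))), Pow(Add(4, 361), Rational(1, 2))) = Mul(Add(5, Add(-4, -100)), Pow(365, Rational(1, 2))) = Mul(Add(5, -104), Pow(365, Rational(1, 2))) = Mul(-99, Pow(365, Rational(1, 2)))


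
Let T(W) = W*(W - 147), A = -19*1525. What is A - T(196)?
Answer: -38579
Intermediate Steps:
A = -28975
T(W) = W*(-147 + W)
A - T(196) = -28975 - 196*(-147 + 196) = -28975 - 196*49 = -28975 - 1*9604 = -28975 - 9604 = -38579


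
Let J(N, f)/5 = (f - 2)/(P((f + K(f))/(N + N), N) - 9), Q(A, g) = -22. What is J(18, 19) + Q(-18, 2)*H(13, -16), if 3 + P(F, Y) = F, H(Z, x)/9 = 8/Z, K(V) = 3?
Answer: -68922/533 ≈ -129.31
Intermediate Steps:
H(Z, x) = 72/Z (H(Z, x) = 9*(8/Z) = 72/Z)
P(F, Y) = -3 + F
J(N, f) = 5*(-2 + f)/(-12 + (3 + f)/(2*N)) (J(N, f) = 5*((f - 2)/((-3 + (f + 3)/(N + N)) - 9)) = 5*((-2 + f)/((-3 + (3 + f)/((2*N))) - 9)) = 5*((-2 + f)/((-3 + (3 + f)*(1/(2*N))) - 9)) = 5*((-2 + f)/((-3 + (3 + f)/(2*N)) - 9)) = 5*((-2 + f)/(-12 + (3 + f)/(2*N))) = 5*(-2 + f)/(-12 + (3 + f)/(2*N)))
J(18, 19) + Q(-18, 2)*H(13, -16) = 10*18*(-2 + 19)/(3 + 19 - 24*18) - 1584/13 = 10*18*17/(3 + 19 - 432) - 1584/13 = 10*18*17/(-410) - 22*72/13 = 10*18*(-1/410)*17 - 1584/13 = -306/41 - 1584/13 = -68922/533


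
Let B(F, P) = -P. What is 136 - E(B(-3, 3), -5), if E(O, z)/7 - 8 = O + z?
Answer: 136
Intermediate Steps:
E(O, z) = 56 + 7*O + 7*z (E(O, z) = 56 + 7*(O + z) = 56 + (7*O + 7*z) = 56 + 7*O + 7*z)
136 - E(B(-3, 3), -5) = 136 - (56 + 7*(-1*3) + 7*(-5)) = 136 - (56 + 7*(-3) - 35) = 136 - (56 - 21 - 35) = 136 - 1*0 = 136 + 0 = 136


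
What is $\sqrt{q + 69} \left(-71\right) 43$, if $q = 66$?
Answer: $- 9159 \sqrt{15} \approx -35473.0$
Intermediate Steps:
$\sqrt{q + 69} \left(-71\right) 43 = \sqrt{66 + 69} \left(-71\right) 43 = \sqrt{135} \left(-71\right) 43 = 3 \sqrt{15} \left(-71\right) 43 = - 213 \sqrt{15} \cdot 43 = - 9159 \sqrt{15}$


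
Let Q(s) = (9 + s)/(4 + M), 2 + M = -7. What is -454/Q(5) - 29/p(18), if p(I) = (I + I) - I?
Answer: 20227/126 ≈ 160.53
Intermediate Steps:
M = -9 (M = -2 - 7 = -9)
p(I) = I (p(I) = 2*I - I = I)
Q(s) = -9/5 - s/5 (Q(s) = (9 + s)/(4 - 9) = (9 + s)/(-5) = (9 + s)*(-1/5) = -9/5 - s/5)
-454/Q(5) - 29/p(18) = -454/(-9/5 - 1/5*5) - 29/18 = -454/(-9/5 - 1) - 29*1/18 = -454/(-14/5) - 29/18 = -454*(-5/14) - 29/18 = 1135/7 - 29/18 = 20227/126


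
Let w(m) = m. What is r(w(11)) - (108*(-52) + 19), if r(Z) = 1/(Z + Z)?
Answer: 123135/22 ≈ 5597.0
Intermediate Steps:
r(Z) = 1/(2*Z)
r(w(11)) - (108*(-52) + 19) = (½)/11 - (108*(-52) + 19) = (½)*(1/11) - (-5616 + 19) = 1/22 - 1*(-5597) = 1/22 + 5597 = 123135/22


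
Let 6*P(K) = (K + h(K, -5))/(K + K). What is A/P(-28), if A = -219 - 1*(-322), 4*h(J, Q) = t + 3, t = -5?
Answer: 23072/19 ≈ 1214.3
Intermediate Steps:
h(J, Q) = -½ (h(J, Q) = (-5 + 3)/4 = (¼)*(-2) = -½)
P(K) = (-½ + K)/(12*K) (P(K) = ((K - ½)/(K + K))/6 = ((-½ + K)/((2*K)))/6 = ((-½ + K)*(1/(2*K)))/6 = ((-½ + K)/(2*K))/6 = (-½ + K)/(12*K))
A = 103 (A = -219 + 322 = 103)
A/P(-28) = 103/(((1/24)*(-1 + 2*(-28))/(-28))) = 103/(((1/24)*(-1/28)*(-1 - 56))) = 103/(((1/24)*(-1/28)*(-57))) = 103/(19/224) = 103*(224/19) = 23072/19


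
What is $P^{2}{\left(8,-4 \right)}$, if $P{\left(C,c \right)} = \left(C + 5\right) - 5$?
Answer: $64$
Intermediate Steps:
$P{\left(C,c \right)} = C$ ($P{\left(C,c \right)} = \left(5 + C\right) - 5 = C$)
$P^{2}{\left(8,-4 \right)} = 8^{2} = 64$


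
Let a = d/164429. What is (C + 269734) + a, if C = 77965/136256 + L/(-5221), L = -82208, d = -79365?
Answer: 31553601193813248173/116973569879104 ≈ 2.6975e+5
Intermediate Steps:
a = -79365/164429 ≈ -0.48267
C = 11608388513/711392576 (C = 77965/136256 - 82208/(-5221) = 77965*(1/136256) - 82208*(-1/5221) = 77965/136256 + 82208/5221 = 11608388513/711392576 ≈ 16.318)
(C + 269734) + a = (11608388513/711392576 + 269734) - 79365/164429 = 191898373483297/711392576 - 79365/164429 = 31553601193813248173/116973569879104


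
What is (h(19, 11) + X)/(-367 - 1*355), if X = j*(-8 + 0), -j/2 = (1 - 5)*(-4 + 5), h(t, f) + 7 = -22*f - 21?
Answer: 167/361 ≈ 0.46260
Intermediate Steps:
h(t, f) = -28 - 22*f (h(t, f) = -7 + (-22*f - 21) = -7 + (-21 - 22*f) = -28 - 22*f)
j = 8 (j = -2*(1 - 5)*(-4 + 5) = -(-8) = -2*(-4) = 8)
X = -64 (X = 8*(-8 + 0) = 8*(-8) = -64)
(h(19, 11) + X)/(-367 - 1*355) = ((-28 - 22*11) - 64)/(-367 - 1*355) = ((-28 - 242) - 64)/(-367 - 355) = (-270 - 64)/(-722) = -334*(-1/722) = 167/361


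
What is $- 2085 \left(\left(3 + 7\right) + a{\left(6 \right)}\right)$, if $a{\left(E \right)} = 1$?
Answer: $-22935$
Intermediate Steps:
$- 2085 \left(\left(3 + 7\right) + a{\left(6 \right)}\right) = - 2085 \left(\left(3 + 7\right) + 1\right) = - 2085 \left(10 + 1\right) = \left(-2085\right) 11 = -22935$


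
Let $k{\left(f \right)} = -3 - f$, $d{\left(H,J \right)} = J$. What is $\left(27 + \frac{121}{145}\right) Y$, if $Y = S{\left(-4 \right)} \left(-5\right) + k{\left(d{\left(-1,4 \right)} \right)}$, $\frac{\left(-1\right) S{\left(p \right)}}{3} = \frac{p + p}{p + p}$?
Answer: $\frac{32288}{145} \approx 222.68$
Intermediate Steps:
$S{\left(p \right)} = -3$ ($S{\left(p \right)} = - 3 \frac{p + p}{p + p} = - 3 \frac{2 p}{2 p} = - 3 \cdot 2 p \frac{1}{2 p} = \left(-3\right) 1 = -3$)
$Y = 8$ ($Y = \left(-3\right) \left(-5\right) - 7 = 15 - 7 = 8$)
$\left(27 + \frac{121}{145}\right) Y = \left(27 + \frac{121}{145}\right) 8 = \frac{4036}{145} \cdot 8 = \frac{32288}{145}$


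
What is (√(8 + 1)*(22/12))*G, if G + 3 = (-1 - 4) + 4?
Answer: -22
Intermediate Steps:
G = -4 (G = -3 + ((-1 - 4) + 4) = -3 + (-5 + 4) = -3 - 1 = -4)
(√(8 + 1)*(22/12))*G = (√(8 + 1)*(22/12))*(-4) = (√9*(22*(1/12)))*(-4) = (3*(11/6))*(-4) = (11/2)*(-4) = -22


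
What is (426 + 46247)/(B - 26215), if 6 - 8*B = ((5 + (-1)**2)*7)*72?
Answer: -186692/106369 ≈ -1.7551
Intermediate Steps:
B = -1509/4 (B = 3/4 - (5 + (-1)**2)*7*72/8 = 3/4 - (5 + 1)*7*72/8 = 3/4 - 6*7*72/8 = 3/4 - 21*72/4 = 3/4 - 1/8*3024 = 3/4 - 378 = -1509/4 ≈ -377.25)
(426 + 46247)/(B - 26215) = (426 + 46247)/(-1509/4 - 26215) = 46673/(-106369/4) = 46673*(-4/106369) = -186692/106369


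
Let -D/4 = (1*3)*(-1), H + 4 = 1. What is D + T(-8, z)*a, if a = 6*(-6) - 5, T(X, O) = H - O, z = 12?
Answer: 627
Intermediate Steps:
H = -3 (H = -4 + 1 = -3)
T(X, O) = -3 - O
D = 12 (D = -4*1*3*(-1) = -12*(-1) = -4*(-3) = 12)
a = -41 (a = -36 - 5 = -41)
D + T(-8, z)*a = 12 + (-3 - 1*12)*(-41) = 12 + (-3 - 12)*(-41) = 12 - 15*(-41) = 12 + 615 = 627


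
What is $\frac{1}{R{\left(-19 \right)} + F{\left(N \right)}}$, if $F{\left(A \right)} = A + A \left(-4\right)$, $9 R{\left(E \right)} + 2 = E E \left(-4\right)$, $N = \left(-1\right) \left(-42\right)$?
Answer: $- \frac{3}{860} \approx -0.0034884$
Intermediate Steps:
$N = 42$
$R{\left(E \right)} = - \frac{2}{9} - \frac{4 E^{2}}{9}$ ($R{\left(E \right)} = - \frac{2}{9} + \frac{E E \left(-4\right)}{9} = - \frac{2}{9} + \frac{E^{2} \left(-4\right)}{9} = - \frac{2}{9} + \frac{\left(-4\right) E^{2}}{9} = - \frac{2}{9} - \frac{4 E^{2}}{9}$)
$F{\left(A \right)} = - 3 A$ ($F{\left(A \right)} = A - 4 A = - 3 A$)
$\frac{1}{R{\left(-19 \right)} + F{\left(N \right)}} = \frac{1}{\left(- \frac{2}{9} - \frac{4 \left(-19\right)^{2}}{9}\right) - 126} = \frac{1}{\left(- \frac{2}{9} - \frac{1444}{9}\right) - 126} = \frac{1}{- \frac{482}{3} - 126} = \frac{1}{- \frac{860}{3}} = - \frac{3}{860}$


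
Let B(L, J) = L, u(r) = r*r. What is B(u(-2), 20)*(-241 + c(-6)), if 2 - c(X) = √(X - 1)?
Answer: -956 - 4*I*√7 ≈ -956.0 - 10.583*I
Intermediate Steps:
u(r) = r²
c(X) = 2 - √(-1 + X) (c(X) = 2 - √(X - 1) = 2 - √(-1 + X))
B(u(-2), 20)*(-241 + c(-6)) = (-2)²*(-241 + (2 - √(-1 - 6))) = 4*(-241 + (2 - √(-7))) = 4*(-241 + (2 - I*√7)) = 4*(-239 - I*√7) = -956 - 4*I*√7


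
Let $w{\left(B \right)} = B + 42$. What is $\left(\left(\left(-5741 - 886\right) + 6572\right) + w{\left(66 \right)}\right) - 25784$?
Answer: $-25731$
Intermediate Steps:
$w{\left(B \right)} = 42 + B$
$\left(\left(\left(-5741 - 886\right) + 6572\right) + w{\left(66 \right)}\right) - 25784 = \left(\left(\left(-5741 - 886\right) + 6572\right) + \left(42 + 66\right)\right) - 25784 = \left(\left(-6627 + 6572\right) + 108\right) - 25784 = \left(-55 + 108\right) - 25784 = 53 - 25784 = -25731$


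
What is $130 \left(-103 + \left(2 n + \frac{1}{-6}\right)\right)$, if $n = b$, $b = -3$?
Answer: $- \frac{42575}{3} \approx -14192.0$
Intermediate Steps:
$n = -3$
$130 \left(-103 + \left(2 n + \frac{1}{-6}\right)\right) = 130 \left(-103 + \left(2 \left(-3\right) + \frac{1}{-6}\right)\right) = 130 \left(-103 - \frac{37}{6}\right) = 130 \left(- \frac{655}{6}\right) = - \frac{42575}{3}$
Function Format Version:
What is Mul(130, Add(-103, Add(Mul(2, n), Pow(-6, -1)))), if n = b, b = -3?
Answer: Rational(-42575, 3) ≈ -14192.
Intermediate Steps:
n = -3
Mul(130, Add(-103, Add(Mul(2, n), Pow(-6, -1)))) = Mul(130, Add(-103, Add(Mul(2, -3), Pow(-6, -1)))) = Mul(130, Add(-103, Add(-6, Rational(-1, 6)))) = Mul(130, Add(-103, Rational(-37, 6))) = Mul(130, Rational(-655, 6)) = Rational(-42575, 3)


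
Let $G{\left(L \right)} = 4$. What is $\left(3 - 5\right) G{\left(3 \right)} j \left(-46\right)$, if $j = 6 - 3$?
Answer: $1104$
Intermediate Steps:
$j = 3$ ($j = 6 - 3 = 3$)
$\left(3 - 5\right) G{\left(3 \right)} j \left(-46\right) = \left(3 - 5\right) 4 \cdot 3 \left(-46\right) = \left(-2\right) 4 \cdot 3 \left(-46\right) = \left(-8\right) 3 \left(-46\right) = \left(-24\right) \left(-46\right) = 1104$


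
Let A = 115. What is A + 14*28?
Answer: 507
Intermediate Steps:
A + 14*28 = 115 + 14*28 = 115 + 392 = 507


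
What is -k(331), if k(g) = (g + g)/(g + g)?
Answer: -1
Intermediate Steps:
k(g) = 1 (k(g) = (2*g)/((2*g)) = (2*g)*(1/(2*g)) = 1)
-k(331) = -1*1 = -1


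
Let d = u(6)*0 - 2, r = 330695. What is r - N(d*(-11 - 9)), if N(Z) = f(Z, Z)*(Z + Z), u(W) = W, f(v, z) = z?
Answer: 327495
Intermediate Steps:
d = -2 (d = 6*0 - 2 = 0 - 2 = -2)
N(Z) = 2*Z² (N(Z) = Z*(Z + Z) = Z*(2*Z) = 2*Z²)
r - N(d*(-11 - 9)) = 330695 - 2*(-2*(-11 - 9))² = 330695 - 2*(-2*(-20))² = 330695 - 2*40² = 330695 - 2*1600 = 330695 - 1*3200 = 330695 - 3200 = 327495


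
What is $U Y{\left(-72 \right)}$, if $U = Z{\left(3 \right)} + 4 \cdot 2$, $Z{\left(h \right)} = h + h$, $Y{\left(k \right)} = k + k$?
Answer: $-2016$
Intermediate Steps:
$Y{\left(k \right)} = 2 k$
$Z{\left(h \right)} = 2 h$
$U = 14$ ($U = 2 \cdot 3 + 4 \cdot 2 = 6 + 8 = 14$)
$U Y{\left(-72 \right)} = 14 \cdot 2 \left(-72\right) = 14 \left(-144\right) = -2016$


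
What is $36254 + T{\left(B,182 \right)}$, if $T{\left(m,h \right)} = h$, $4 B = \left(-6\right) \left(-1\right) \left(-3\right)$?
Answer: $36436$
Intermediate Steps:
$B = - \frac{9}{2}$ ($B = \frac{\left(-6\right) \left(-1\right) \left(-3\right)}{4} = \frac{6 \left(-3\right)}{4} = \frac{1}{4} \left(-18\right) = - \frac{9}{2} \approx -4.5$)
$36254 + T{\left(B,182 \right)} = 36254 + 182 = 36436$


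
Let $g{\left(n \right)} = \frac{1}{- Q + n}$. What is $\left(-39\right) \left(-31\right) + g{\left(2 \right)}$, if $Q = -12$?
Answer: $\frac{16927}{14} \approx 1209.1$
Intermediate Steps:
$g{\left(n \right)} = \frac{1}{12 + n}$ ($g{\left(n \right)} = \frac{1}{\left(-1\right) \left(-12\right) + n} = \frac{1}{12 + n}$)
$\left(-39\right) \left(-31\right) + g{\left(2 \right)} = \left(-39\right) \left(-31\right) + \frac{1}{12 + 2} = 1209 + \frac{1}{14} = \frac{16927}{14}$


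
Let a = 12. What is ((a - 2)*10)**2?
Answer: 10000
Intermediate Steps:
((a - 2)*10)**2 = ((12 - 2)*10)**2 = (10*10)**2 = 100**2 = 10000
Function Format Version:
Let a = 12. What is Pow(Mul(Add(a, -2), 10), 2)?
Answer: 10000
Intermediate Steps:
Pow(Mul(Add(a, -2), 10), 2) = Pow(Mul(Add(12, -2), 10), 2) = Pow(Mul(10, 10), 2) = Pow(100, 2) = 10000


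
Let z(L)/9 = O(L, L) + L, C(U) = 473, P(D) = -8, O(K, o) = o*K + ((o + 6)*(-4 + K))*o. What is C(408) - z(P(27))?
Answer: 1697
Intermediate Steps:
O(K, o) = K*o + o*(-4 + K)*(6 + o) (O(K, o) = K*o + ((6 + o)*(-4 + K))*o = K*o + ((-4 + K)*(6 + o))*o = K*o + o*(-4 + K)*(6 + o))
z(L) = 9*L + 9*L*(-24 + L² + 3*L) (z(L) = 9*(L*(-24 - 4*L + 7*L + L*L) + L) = 9*(L*(-24 - 4*L + 7*L + L²) + L) = 9*(L*(-24 + L² + 3*L) + L) = 9*(L + L*(-24 + L² + 3*L)) = 9*L + 9*L*(-24 + L² + 3*L))
C(408) - z(P(27)) = 473 - 9*(-8)*(-23 + (-8)² + 3*(-8)) = 473 - 9*(-8)*(-23 + 64 - 24) = 473 - 9*(-8)*17 = 473 - 1*(-1224) = 473 + 1224 = 1697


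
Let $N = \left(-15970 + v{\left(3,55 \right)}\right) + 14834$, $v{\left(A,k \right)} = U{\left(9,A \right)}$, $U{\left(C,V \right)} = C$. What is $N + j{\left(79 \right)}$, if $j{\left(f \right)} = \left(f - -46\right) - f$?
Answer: $-1081$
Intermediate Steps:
$j{\left(f \right)} = 46$ ($j{\left(f \right)} = \left(f + 46\right) - f = \left(46 + f\right) - f = 46$)
$v{\left(A,k \right)} = 9$
$N = -1127$ ($N = \left(-15970 + 9\right) + 14834 = -15961 + 14834 = -1127$)
$N + j{\left(79 \right)} = -1127 + 46 = -1081$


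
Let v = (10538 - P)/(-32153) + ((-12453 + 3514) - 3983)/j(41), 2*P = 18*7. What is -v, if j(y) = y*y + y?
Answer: 30965644/3954819 ≈ 7.8298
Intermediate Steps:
P = 63 (P = (18*7)/2 = (½)*126 = 63)
j(y) = y + y² (j(y) = y² + y = y + y²)
v = -30965644/3954819 (v = (10538 - 1*63)/(-32153) + ((-12453 + 3514) - 3983)/((41*(1 + 41))) = (10538 - 63)*(-1/32153) + (-8939 - 3983)/((41*42)) = 10475*(-1/32153) - 12922/1722 = -10475/32153 - 12922*1/1722 = -10475/32153 - 923/123 = -30965644/3954819 ≈ -7.8298)
-v = -1*(-30965644/3954819) = 30965644/3954819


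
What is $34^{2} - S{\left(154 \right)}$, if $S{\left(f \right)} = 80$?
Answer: $1076$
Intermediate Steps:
$34^{2} - S{\left(154 \right)} = 34^{2} - 80 = 1156 - 80 = 1076$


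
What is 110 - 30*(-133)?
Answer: 4100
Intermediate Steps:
110 - 30*(-133) = 110 + 3990 = 4100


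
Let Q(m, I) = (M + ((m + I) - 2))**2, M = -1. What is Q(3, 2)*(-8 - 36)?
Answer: -176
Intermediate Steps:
Q(m, I) = (-3 + I + m)**2 (Q(m, I) = (-1 + ((m + I) - 2))**2 = (-1 + ((I + m) - 2))**2 = (-1 + (-2 + I + m))**2 = (-3 + I + m)**2)
Q(3, 2)*(-8 - 36) = (-3 + 2 + 3)**2*(-8 - 36) = 2**2*(-44) = 4*(-44) = -176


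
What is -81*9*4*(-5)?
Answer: 14580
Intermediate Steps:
-81*9*4*(-5) = -2916*(-5) = -81*(-180) = 14580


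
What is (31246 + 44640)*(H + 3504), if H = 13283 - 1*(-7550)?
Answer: 1846837582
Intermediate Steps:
H = 20833 (H = 13283 + 7550 = 20833)
(31246 + 44640)*(H + 3504) = (31246 + 44640)*(20833 + 3504) = 75886*24337 = 1846837582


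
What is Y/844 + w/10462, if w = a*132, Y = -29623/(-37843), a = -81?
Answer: -170593566319/167075482652 ≈ -1.0211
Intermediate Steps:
Y = 29623/37843 (Y = -29623*(-1/37843) = 29623/37843 ≈ 0.78279)
w = -10692 (w = -81*132 = -10692)
Y/844 + w/10462 = (29623/37843)/844 - 10692/10462 = (29623/37843)*(1/844) - 10692*1/10462 = 29623/31939492 - 5346/5231 = -170593566319/167075482652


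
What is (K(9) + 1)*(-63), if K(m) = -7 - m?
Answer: 945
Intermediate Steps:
(K(9) + 1)*(-63) = ((-7 - 1*9) + 1)*(-63) = ((-7 - 9) + 1)*(-63) = (-16 + 1)*(-63) = -15*(-63) = 945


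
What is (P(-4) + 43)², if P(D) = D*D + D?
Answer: 3025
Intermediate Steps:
P(D) = D + D² (P(D) = D² + D = D + D²)
(P(-4) + 43)² = (-4*(1 - 4) + 43)² = (-4*(-3) + 43)² = (12 + 43)² = 55² = 3025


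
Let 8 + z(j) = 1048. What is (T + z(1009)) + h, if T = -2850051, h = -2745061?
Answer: -5594072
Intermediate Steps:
z(j) = 1040 (z(j) = -8 + 1048 = 1040)
(T + z(1009)) + h = (-2850051 + 1040) - 2745061 = -2849011 - 2745061 = -5594072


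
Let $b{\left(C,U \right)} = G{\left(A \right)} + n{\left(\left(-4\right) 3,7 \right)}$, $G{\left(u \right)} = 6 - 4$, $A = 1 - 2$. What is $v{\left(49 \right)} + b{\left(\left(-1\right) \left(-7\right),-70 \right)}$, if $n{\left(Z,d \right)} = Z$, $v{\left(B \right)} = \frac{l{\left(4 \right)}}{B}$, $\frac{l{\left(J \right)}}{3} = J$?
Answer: $- \frac{478}{49} \approx -9.7551$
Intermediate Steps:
$l{\left(J \right)} = 3 J$
$v{\left(B \right)} = \frac{12}{B}$ ($v{\left(B \right)} = \frac{3 \cdot 4}{B} = \frac{12}{B}$)
$A = -1$ ($A = 1 - 2 = -1$)
$G{\left(u \right)} = 2$ ($G{\left(u \right)} = 6 - 4 = 2$)
$b{\left(C,U \right)} = -10$ ($b{\left(C,U \right)} = 2 - 12 = -10$)
$v{\left(49 \right)} + b{\left(\left(-1\right) \left(-7\right),-70 \right)} = \frac{12}{49} - 10 = - \frac{478}{49}$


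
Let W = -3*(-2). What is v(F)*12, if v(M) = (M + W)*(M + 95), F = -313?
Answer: 803112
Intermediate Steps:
W = 6
v(M) = (6 + M)*(95 + M) (v(M) = (M + 6)*(M + 95) = (6 + M)*(95 + M))
v(F)*12 = (570 + (-313)² + 101*(-313))*12 = (570 + 97969 - 31613)*12 = 66926*12 = 803112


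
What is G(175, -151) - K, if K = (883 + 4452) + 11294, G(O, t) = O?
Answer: -16454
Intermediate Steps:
K = 16629 (K = 5335 + 11294 = 16629)
G(175, -151) - K = 175 - 1*16629 = 175 - 16629 = -16454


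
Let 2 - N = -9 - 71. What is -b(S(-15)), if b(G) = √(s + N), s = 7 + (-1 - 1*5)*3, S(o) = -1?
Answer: -√71 ≈ -8.4261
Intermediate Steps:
N = 82 (N = 2 - (-9 - 71) = 2 - 1*(-80) = 2 + 80 = 82)
s = -11 (s = 7 + (-1 - 5)*3 = 7 - 6*3 = 7 - 18 = -11)
b(G) = √71 (b(G) = √(-11 + 82) = √71)
-b(S(-15)) = -√71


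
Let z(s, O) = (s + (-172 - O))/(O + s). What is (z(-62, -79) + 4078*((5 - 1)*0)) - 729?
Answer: -102634/141 ≈ -727.90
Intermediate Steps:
z(s, O) = (-172 + s - O)/(O + s)
(z(-62, -79) + 4078*((5 - 1)*0)) - 729 = ((-172 - 62 - 1*(-79))/(-79 - 62) + 4078*((5 - 1)*0)) - 729 = ((-172 - 62 + 79)/(-141) + 4078*(4*0)) - 729 = (-1/141*(-155) + 4078*0) - 729 = (155/141 + 0) - 729 = 155/141 - 729 = -102634/141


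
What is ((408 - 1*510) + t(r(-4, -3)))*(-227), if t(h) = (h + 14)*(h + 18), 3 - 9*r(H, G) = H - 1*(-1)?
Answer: -350942/9 ≈ -38994.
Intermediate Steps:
r(H, G) = 2/9 - H/9 (r(H, G) = ⅓ - (H - 1*(-1))/9 = ⅓ - (H + 1)/9 = ⅓ - (1 + H)/9 = ⅓ + (-⅑ - H/9) = 2/9 - H/9)
t(h) = (14 + h)*(18 + h)
((408 - 1*510) + t(r(-4, -3)))*(-227) = ((408 - 1*510) + (252 + (2/9 - ⅑*(-4))² + 32*(2/9 - ⅑*(-4))))*(-227) = ((408 - 510) + (252 + (2/9 + 4/9)² + 32*(2/9 + 4/9)))*(-227) = (-102 + (252 + (⅔)² + 32*(⅔)))*(-227) = (-102 + (252 + 4/9 + 64/3))*(-227) = (-102 + 2464/9)*(-227) = (1546/9)*(-227) = -350942/9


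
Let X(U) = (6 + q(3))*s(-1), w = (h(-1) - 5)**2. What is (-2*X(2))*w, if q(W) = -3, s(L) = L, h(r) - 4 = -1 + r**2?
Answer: 6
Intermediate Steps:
h(r) = 3 + r**2 (h(r) = 4 + (-1 + r**2) = 3 + r**2)
w = 1 (w = ((3 + (-1)**2) - 5)**2 = ((3 + 1) - 5)**2 = (4 - 5)**2 = (-1)**2 = 1)
X(U) = -3 (X(U) = (6 - 3)*(-1) = 3*(-1) = -3)
(-2*X(2))*w = -2*(-3)*1 = 6*1 = 6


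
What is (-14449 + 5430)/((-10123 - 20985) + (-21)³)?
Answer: 9019/40369 ≈ 0.22341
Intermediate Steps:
(-14449 + 5430)/((-10123 - 20985) + (-21)³) = -9019/(-31108 - 9261) = -9019/(-40369) = -9019*(-1/40369) = 9019/40369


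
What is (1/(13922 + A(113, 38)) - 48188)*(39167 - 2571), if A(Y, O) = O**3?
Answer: -60658698368758/34397 ≈ -1.7635e+9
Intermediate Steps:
(1/(13922 + A(113, 38)) - 48188)*(39167 - 2571) = (1/(13922 + 38**3) - 48188)*(39167 - 2571) = (1/(13922 + 54872) - 48188)*36596 = (1/68794 - 48188)*36596 = -3315045271/68794*36596 = -60658698368758/34397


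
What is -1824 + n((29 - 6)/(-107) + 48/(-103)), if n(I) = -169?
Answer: -1993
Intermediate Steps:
-1824 + n((29 - 6)/(-107) + 48/(-103)) = -1824 - 169 = -1993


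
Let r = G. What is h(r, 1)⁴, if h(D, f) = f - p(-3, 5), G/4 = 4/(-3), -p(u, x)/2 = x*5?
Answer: 6765201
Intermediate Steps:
p(u, x) = -10*x (p(u, x) = -2*x*5 = -10*x)
G = -16/3 (G = 4*(4/(-3)) = 4*(4*(-⅓)) = 4*(-4/3) = -16/3 ≈ -5.3333)
r = -16/3 ≈ -5.3333
h(D, f) = 50 + f (h(D, f) = f - (-10)*5 = f - 1*(-50) = f + 50 = 50 + f)
h(r, 1)⁴ = (50 + 1)⁴ = 51⁴ = 6765201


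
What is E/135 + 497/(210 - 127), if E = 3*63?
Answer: 3066/415 ≈ 7.3880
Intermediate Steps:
E = 189
E/135 + 497/(210 - 127) = 189/135 + 497/(210 - 127) = 189*(1/135) + 497/83 = 7/5 + 497*(1/83) = 7/5 + 497/83 = 3066/415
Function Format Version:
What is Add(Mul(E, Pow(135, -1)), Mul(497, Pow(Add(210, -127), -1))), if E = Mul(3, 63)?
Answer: Rational(3066, 415) ≈ 7.3880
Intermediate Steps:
E = 189
Add(Mul(E, Pow(135, -1)), Mul(497, Pow(Add(210, -127), -1))) = Add(Mul(189, Pow(135, -1)), Mul(497, Pow(Add(210, -127), -1))) = Add(Mul(189, Rational(1, 135)), Mul(497, Pow(83, -1))) = Add(Rational(7, 5), Mul(497, Rational(1, 83))) = Add(Rational(7, 5), Rational(497, 83)) = Rational(3066, 415)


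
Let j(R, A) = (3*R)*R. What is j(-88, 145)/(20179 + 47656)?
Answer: 23232/67835 ≈ 0.34248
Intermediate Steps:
j(R, A) = 3*R**2
j(-88, 145)/(20179 + 47656) = (3*(-88)**2)/(20179 + 47656) = (3*7744)/67835 = 23232*(1/67835) = 23232/67835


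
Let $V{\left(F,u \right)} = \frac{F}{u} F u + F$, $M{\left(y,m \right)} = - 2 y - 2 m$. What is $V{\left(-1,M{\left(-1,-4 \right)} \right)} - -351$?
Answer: $351$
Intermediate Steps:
$M{\left(y,m \right)} = - 2 m - 2 y$
$V{\left(F,u \right)} = F + F^{2}$ ($V{\left(F,u \right)} = \frac{F^{2}}{u} u + F = F^{2} + F = F + F^{2}$)
$V{\left(-1,M{\left(-1,-4 \right)} \right)} - -351 = - (1 - 1) - -351 = \left(-1\right) 0 + 351 = 0 + 351 = 351$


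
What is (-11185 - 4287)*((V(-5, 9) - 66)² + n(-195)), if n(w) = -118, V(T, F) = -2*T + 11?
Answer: -29505104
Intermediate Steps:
V(T, F) = 11 - 2*T
(-11185 - 4287)*((V(-5, 9) - 66)² + n(-195)) = (-11185 - 4287)*(((11 - 2*(-5)) - 66)² - 118) = -15472*(((11 + 10) - 66)² - 118) = -15472*((21 - 66)² - 118) = -15472*((-45)² - 118) = -15472*(2025 - 118) = -15472*1907 = -29505104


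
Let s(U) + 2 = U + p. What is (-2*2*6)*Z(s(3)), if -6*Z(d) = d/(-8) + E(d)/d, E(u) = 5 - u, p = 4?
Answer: -5/2 ≈ -2.5000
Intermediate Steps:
s(U) = 2 + U (s(U) = -2 + (U + 4) = -2 + (4 + U) = 2 + U)
Z(d) = d/48 - (5 - d)/(6*d) (Z(d) = -(d/(-8) + (5 - d)/d)/6 = -(d*(-⅛) + (5 - d)/d)/6 = -(-d/8 + (5 - d)/d)/6 = d/48 - (5 - d)/(6*d))
(-2*2*6)*Z(s(3)) = (-2*2*6)*((-40 + (2 + 3)² + 8*(2 + 3))/(48*(2 + 3))) = (-4*6)*((1/48)*(-40 + 5² + 8*5)/5) = -(-40 + 25 + 40)/(2*5) = -25/(2*5) = -24*5/48 = -5/2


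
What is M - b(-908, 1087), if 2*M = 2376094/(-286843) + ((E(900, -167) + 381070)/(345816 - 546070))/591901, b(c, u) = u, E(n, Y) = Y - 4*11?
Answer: -74196893060352080841/67999313007739844 ≈ -1091.1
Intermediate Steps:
E(n, Y) = -44 + Y (E(n, Y) = Y - 44 = -44 + Y)
M = -281639820938870413/67999313007739844 (M = (2376094/(-286843) + (((-44 - 167) + 381070)/(345816 - 546070))/591901)/2 = (2376094*(-1/286843) + ((-211 + 381070)/(-200254))*(1/591901))/2 = (-2376094/286843 + (380859*(-1/200254))*(1/591901))/2 = (-2376094/286843 - 380859/200254*1/591901)/2 = (-2376094/286843 - 380859/118530542854)/2 = (½)*(-281639820938870413/33999656503869922) = -281639820938870413/67999313007739844 ≈ -4.1418)
M - b(-908, 1087) = -281639820938870413/67999313007739844 - 1*1087 = -281639820938870413/67999313007739844 - 1087 = -74196893060352080841/67999313007739844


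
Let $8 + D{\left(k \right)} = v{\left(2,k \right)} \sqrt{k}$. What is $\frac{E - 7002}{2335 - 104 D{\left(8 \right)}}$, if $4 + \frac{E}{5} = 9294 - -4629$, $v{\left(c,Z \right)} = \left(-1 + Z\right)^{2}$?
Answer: $- \frac{198232031}{197723839} - \frac{637947856 \sqrt{2}}{197723839} \approx -5.5655$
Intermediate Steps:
$E = 69595$ ($E = -20 + 5 \left(9294 - -4629\right) = -20 + 5 \left(9294 + 4629\right) = -20 + 5 \cdot 13923 = -20 + 69615 = 69595$)
$D{\left(k \right)} = -8 + \sqrt{k} \left(-1 + k\right)^{2}$ ($D{\left(k \right)} = -8 + \left(-1 + k\right)^{2} \sqrt{k} = -8 + \sqrt{k} \left(-1 + k\right)^{2}$)
$\frac{E - 7002}{2335 - 104 D{\left(8 \right)}} = \frac{69595 - 7002}{2335 - 104 \left(-8 + \sqrt{8} \left(-1 + 8\right)^{2}\right)} = \frac{69595 - 7002}{2335 - 104 \left(-8 + 2 \sqrt{2} \cdot 7^{2}\right)} = \frac{62593}{2335 - 104 \left(-8 + 2 \sqrt{2} \cdot 49\right)} = \frac{62593}{2335 - 104 \left(-8 + 98 \sqrt{2}\right)} = \frac{62593}{2335 + \left(832 - 10192 \sqrt{2}\right)} = \frac{62593}{3167 - 10192 \sqrt{2}}$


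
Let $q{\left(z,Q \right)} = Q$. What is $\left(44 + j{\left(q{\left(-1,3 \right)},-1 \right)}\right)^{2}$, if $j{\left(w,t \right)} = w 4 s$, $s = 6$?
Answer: $13456$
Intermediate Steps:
$j{\left(w,t \right)} = 24 w$ ($j{\left(w,t \right)} = w 4 \cdot 6 = 4 w 6 = 24 w$)
$\left(44 + j{\left(q{\left(-1,3 \right)},-1 \right)}\right)^{2} = \left(44 + 24 \cdot 3\right)^{2} = \left(44 + 72\right)^{2} = 116^{2} = 13456$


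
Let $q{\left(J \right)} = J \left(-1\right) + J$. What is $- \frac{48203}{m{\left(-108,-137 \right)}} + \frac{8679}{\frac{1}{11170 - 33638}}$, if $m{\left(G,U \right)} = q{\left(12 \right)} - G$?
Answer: $- \frac{21060023579}{108} \approx -1.95 \cdot 10^{8}$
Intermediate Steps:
$q{\left(J \right)} = 0$ ($q{\left(J \right)} = - J + J = 0$)
$m{\left(G,U \right)} = - G$ ($m{\left(G,U \right)} = 0 - G = - G$)
$- \frac{48203}{m{\left(-108,-137 \right)}} + \frac{8679}{\frac{1}{11170 - 33638}} = - \frac{48203}{\left(-1\right) \left(-108\right)} + \frac{8679}{\frac{1}{11170 - 33638}} = - \frac{48203}{108} + \frac{8679}{\frac{1}{-22468}} = \left(-48203\right) \frac{1}{108} + \frac{8679}{- \frac{1}{22468}} = - \frac{48203}{108} + 8679 \left(-22468\right) = - \frac{48203}{108} - 194999772 = - \frac{21060023579}{108}$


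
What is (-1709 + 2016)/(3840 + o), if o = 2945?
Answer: 307/6785 ≈ 0.045247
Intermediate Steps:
(-1709 + 2016)/(3840 + o) = (-1709 + 2016)/(3840 + 2945) = 307/6785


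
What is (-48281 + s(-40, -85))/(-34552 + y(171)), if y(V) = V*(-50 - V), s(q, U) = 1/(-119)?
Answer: 5745440/8608817 ≈ 0.66739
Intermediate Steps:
s(q, U) = -1/119
(-48281 + s(-40, -85))/(-34552 + y(171)) = (-48281 - 1/119)/(-34552 - 1*171*(50 + 171)) = -5745440/(119*(-34552 - 1*171*221)) = -5745440/(119*(-34552 - 37791)) = -5745440/119/(-72343) = -5745440/119*(-1/72343) = 5745440/8608817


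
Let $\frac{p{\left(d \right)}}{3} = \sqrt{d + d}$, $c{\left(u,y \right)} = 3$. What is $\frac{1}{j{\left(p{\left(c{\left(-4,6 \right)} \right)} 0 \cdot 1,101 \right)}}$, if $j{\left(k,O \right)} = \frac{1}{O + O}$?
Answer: $202$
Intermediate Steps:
$p{\left(d \right)} = 3 \sqrt{2} \sqrt{d}$ ($p{\left(d \right)} = 3 \sqrt{d + d} = 3 \sqrt{2 d} = 3 \sqrt{2} \sqrt{d}$)
$j{\left(k,O \right)} = \frac{1}{2 O}$
$\frac{1}{j{\left(p{\left(c{\left(-4,6 \right)} \right)} 0 \cdot 1,101 \right)}} = \frac{1}{\frac{1}{2} \cdot \frac{1}{101}} = \frac{1}{\frac{1}{202}} = 202$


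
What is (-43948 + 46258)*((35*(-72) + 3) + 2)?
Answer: -5809650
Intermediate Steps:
(-43948 + 46258)*((35*(-72) + 3) + 2) = 2310*((-2520 + 3) + 2) = 2310*(-2517 + 2) = 2310*(-2515) = -5809650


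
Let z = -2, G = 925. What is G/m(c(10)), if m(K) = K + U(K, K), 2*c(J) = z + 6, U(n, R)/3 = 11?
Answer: 185/7 ≈ 26.429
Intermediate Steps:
U(n, R) = 33 (U(n, R) = 3*11 = 33)
c(J) = 2 (c(J) = (-2 + 6)/2 = (½)*4 = 2)
m(K) = 33 + K (m(K) = K + 33 = 33 + K)
G/m(c(10)) = 925/(33 + 2) = 925/35 = 925*(1/35) = 185/7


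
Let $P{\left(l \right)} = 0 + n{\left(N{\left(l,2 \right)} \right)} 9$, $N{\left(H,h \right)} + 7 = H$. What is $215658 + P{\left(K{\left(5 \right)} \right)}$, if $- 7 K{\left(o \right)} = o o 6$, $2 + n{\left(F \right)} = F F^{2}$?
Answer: $\frac{3039129}{343} \approx 8860.4$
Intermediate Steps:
$N{\left(H,h \right)} = -7 + H$
$n{\left(F \right)} = -2 + F^{3}$ ($n{\left(F \right)} = -2 + F F^{2} = -2 + F^{3}$)
$K{\left(o \right)} = - \frac{6 o^{2}}{7}$ ($K{\left(o \right)} = - \frac{o o 6}{7} = - \frac{o^{2} \cdot 6}{7} = - \frac{6 o^{2}}{7}$)
$P{\left(l \right)} = -18 + 9 \left(-7 + l\right)^{3}$ ($P{\left(l \right)} = 0 + \left(-2 + \left(-7 + l\right)^{3}\right) 9 = 0 + \left(-18 + 9 \left(-7 + l\right)^{3}\right) = -18 + 9 \left(-7 + l\right)^{3}$)
$215658 + P{\left(K{\left(5 \right)} \right)} = 215658 + \left(-18 + 9 \left(-7 - \frac{6 \cdot 5^{2}}{7}\right)^{3}\right) = 215658 + \left(-18 + 9 \left(-7 - \frac{150}{7}\right)^{3}\right) = 215658 + \left(-18 + 9 \left(- \frac{199}{7}\right)^{3}\right) = 215658 + \left(-18 + 9 \left(- \frac{7880599}{343}\right)\right) = 215658 - \frac{70931565}{343} = \frac{3039129}{343}$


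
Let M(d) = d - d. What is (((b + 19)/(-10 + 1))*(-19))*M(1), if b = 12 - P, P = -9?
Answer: 0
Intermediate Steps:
b = 21 (b = 12 - 1*(-9) = 12 + 9 = 21)
M(d) = 0
(((b + 19)/(-10 + 1))*(-19))*M(1) = (((21 + 19)/(-10 + 1))*(-19))*0 = ((40/(-9))*(-19))*0 = ((40*(-1/9))*(-19))*0 = -40/9*(-19)*0 = (760/9)*0 = 0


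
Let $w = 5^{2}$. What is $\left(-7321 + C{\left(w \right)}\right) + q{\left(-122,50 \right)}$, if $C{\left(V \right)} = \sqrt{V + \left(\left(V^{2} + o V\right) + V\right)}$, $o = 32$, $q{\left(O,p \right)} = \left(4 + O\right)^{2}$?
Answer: $6603 + 5 \sqrt{59} \approx 6641.4$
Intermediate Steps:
$w = 25$
$C{\left(V \right)} = \sqrt{V^{2} + 34 V}$ ($C{\left(V \right)} = \sqrt{V + \left(\left(V^{2} + 32 V\right) + V\right)} = \sqrt{V + \left(V^{2} + 33 V\right)} = \sqrt{V^{2} + 34 V}$)
$\left(-7321 + C{\left(w \right)}\right) + q{\left(-122,50 \right)} = \left(-7321 + \sqrt{25 \left(34 + 25\right)}\right) + \left(4 - 122\right)^{2} = \left(-7321 + \sqrt{25 \cdot 59}\right) + \left(-118\right)^{2} = \left(-7321 + \sqrt{1475}\right) + 13924 = \left(-7321 + 5 \sqrt{59}\right) + 13924 = 6603 + 5 \sqrt{59}$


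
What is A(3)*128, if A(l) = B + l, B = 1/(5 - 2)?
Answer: 1280/3 ≈ 426.67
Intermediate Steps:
B = ⅓ (B = 1/3 = ⅓ ≈ 0.33333)
A(l) = ⅓ + l
A(3)*128 = (⅓ + 3)*128 = (10/3)*128 = 1280/3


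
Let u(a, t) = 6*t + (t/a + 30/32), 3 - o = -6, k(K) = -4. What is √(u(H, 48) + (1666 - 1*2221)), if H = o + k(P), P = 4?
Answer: I*√102585/20 ≈ 16.014*I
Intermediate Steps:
o = 9 (o = 3 - 1*(-6) = 3 + 6 = 9)
H = 5 (H = 9 - 4 = 5)
u(a, t) = 15/16 + 6*t + t/a (u(a, t) = 6*t + (t/a + 30*(1/32)) = 6*t + (t/a + 15/16) = 6*t + (15/16 + t/a) = 15/16 + 6*t + t/a)
√(u(H, 48) + (1666 - 1*2221)) = √((15/16 + 6*48 + 48/5) + (1666 - 1*2221)) = √((15/16 + 288 + 48*(⅕)) + (1666 - 2221)) = √((15/16 + 288 + 48/5) - 555) = √(23883/80 - 555) = √(-20517/80) = I*√102585/20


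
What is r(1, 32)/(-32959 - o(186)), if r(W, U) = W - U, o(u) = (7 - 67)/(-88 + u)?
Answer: 1519/1614961 ≈ 0.00094058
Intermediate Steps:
o(u) = -60/(-88 + u)
r(1, 32)/(-32959 - o(186)) = (1 - 1*32)/(-32959 - (-60)/(-88 + 186)) = (1 - 32)/(-32959 - (-60)/98) = -31/(-32959 - (-60)/98) = -31/(-32959 - 1*(-30/49)) = -31/(-32959 + 30/49) = -31/(-1614961/49) = -31*(-49/1614961) = 1519/1614961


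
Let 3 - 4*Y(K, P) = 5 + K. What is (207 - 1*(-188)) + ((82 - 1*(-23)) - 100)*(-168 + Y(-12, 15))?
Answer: -865/2 ≈ -432.50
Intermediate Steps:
Y(K, P) = -1/2 - K/4 (Y(K, P) = 3/4 - (5 + K)/4 = 3/4 + (-5/4 - K/4) = -1/2 - K/4)
(207 - 1*(-188)) + ((82 - 1*(-23)) - 100)*(-168 + Y(-12, 15)) = (207 - 1*(-188)) + ((82 - 1*(-23)) - 100)*(-168 + (-1/2 - 1/4*(-12))) = (207 + 188) + ((82 + 23) - 100)*(-168 + (-1/2 + 3)) = 395 + (105 - 100)*(-168 + 5/2) = 395 + 5*(-331/2) = 395 - 1655/2 = -865/2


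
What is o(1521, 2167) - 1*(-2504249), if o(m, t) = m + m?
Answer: 2507291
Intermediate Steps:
o(m, t) = 2*m
o(1521, 2167) - 1*(-2504249) = 2*1521 - 1*(-2504249) = 3042 + 2504249 = 2507291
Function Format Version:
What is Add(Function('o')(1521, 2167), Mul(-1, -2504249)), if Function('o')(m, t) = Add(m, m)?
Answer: 2507291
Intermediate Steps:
Function('o')(m, t) = Mul(2, m)
Add(Function('o')(1521, 2167), Mul(-1, -2504249)) = Add(Mul(2, 1521), Mul(-1, -2504249)) = Add(3042, 2504249) = 2507291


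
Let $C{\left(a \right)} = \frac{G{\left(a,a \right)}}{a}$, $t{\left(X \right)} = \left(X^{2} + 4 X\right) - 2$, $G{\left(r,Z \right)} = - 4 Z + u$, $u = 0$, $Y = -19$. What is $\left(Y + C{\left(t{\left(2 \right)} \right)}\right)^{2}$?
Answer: $529$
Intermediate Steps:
$G{\left(r,Z \right)} = - 4 Z$ ($G{\left(r,Z \right)} = - 4 Z + 0 = - 4 Z$)
$t{\left(X \right)} = -2 + X^{2} + 4 X$
$C{\left(a \right)} = -4$ ($C{\left(a \right)} = \frac{\left(-4\right) a}{a} = -4$)
$\left(Y + C{\left(t{\left(2 \right)} \right)}\right)^{2} = \left(-19 - 4\right)^{2} = \left(-23\right)^{2} = 529$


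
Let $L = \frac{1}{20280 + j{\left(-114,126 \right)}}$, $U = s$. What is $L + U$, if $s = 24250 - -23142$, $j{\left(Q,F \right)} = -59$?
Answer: $\frac{958313633}{20221} \approx 47392.0$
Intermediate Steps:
$s = 47392$ ($s = 24250 + 23142 = 47392$)
$U = 47392$
$L = \frac{1}{20221}$ ($L = \frac{1}{20280 - 59} = \frac{1}{20221} \approx 4.9454 \cdot 10^{-5}$)
$L + U = \frac{1}{20221} + 47392 = \frac{958313633}{20221}$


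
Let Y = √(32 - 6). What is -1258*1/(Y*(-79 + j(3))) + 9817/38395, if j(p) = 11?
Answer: 9817/38395 + 37*√26/52 ≈ 3.8838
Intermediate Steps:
Y = √26 ≈ 5.0990
-1258*1/(Y*(-79 + j(3))) + 9817/38395 = -1258*√26/(26*(-79 + 11)) + 9817/38395 = -1258*(-√26/1768) + 9817*(1/38395) = -1258*(-√26/1768) + 9817/38395 = -(-37)*√26/52 + 9817/38395 = 37*√26/52 + 9817/38395 = 9817/38395 + 37*√26/52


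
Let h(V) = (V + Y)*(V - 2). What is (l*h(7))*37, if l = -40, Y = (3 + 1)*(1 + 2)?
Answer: -140600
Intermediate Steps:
Y = 12 (Y = 4*3 = 12)
h(V) = (-2 + V)*(12 + V) (h(V) = (V + 12)*(V - 2) = (12 + V)*(-2 + V) = (-2 + V)*(12 + V))
(l*h(7))*37 = -40*(-24 + 7**2 + 10*7)*37 = -40*(-24 + 49 + 70)*37 = -40*95*37 = -3800*37 = -140600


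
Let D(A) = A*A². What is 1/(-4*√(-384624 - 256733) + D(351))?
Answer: 43243551/1870004713351313 + 4*I*√641357/1870004713351313 ≈ 2.3125e-8 + 1.713e-12*I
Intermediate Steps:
D(A) = A³
1/(-4*√(-384624 - 256733) + D(351)) = 1/(-4*√(-384624 - 256733) + 351³) = 1/(-4*I*√641357 + 43243551) = 1/(43243551 - 4*I*√641357)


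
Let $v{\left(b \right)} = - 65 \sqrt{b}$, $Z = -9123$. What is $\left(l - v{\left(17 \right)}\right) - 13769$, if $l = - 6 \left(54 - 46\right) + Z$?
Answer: $-22940 + 65 \sqrt{17} \approx -22672.0$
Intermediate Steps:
$l = -9171$ ($l = - 6 \left(54 - 46\right) - 9123 = \left(-6\right) 8 - 9123 = -48 - 9123 = -9171$)
$\left(l - v{\left(17 \right)}\right) - 13769 = \left(-9171 - - 65 \sqrt{17}\right) - 13769 = \left(-9171 + 65 \sqrt{17}\right) - 13769 = -22940 + 65 \sqrt{17}$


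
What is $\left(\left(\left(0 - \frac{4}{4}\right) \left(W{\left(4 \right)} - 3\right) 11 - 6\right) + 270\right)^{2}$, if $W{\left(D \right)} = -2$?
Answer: $101761$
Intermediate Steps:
$\left(\left(\left(0 - \frac{4}{4}\right) \left(W{\left(4 \right)} - 3\right) 11 - 6\right) + 270\right)^{2} = \left(\left(\left(0 - \frac{4}{4}\right) \left(-2 - 3\right) 11 - 6\right) + 270\right)^{2} = \left(\left(\left(0 - 1\right) \left(-5\right) 11 - 6\right) + 270\right)^{2} = \left(\left(\left(-1\right) \left(-5\right) 11 - 6\right) + 270\right)^{2} = \left(\left(5 \cdot 11 - 6\right) + 270\right)^{2} = \left(\left(55 - 6\right) + 270\right)^{2} = \left(49 + 270\right)^{2} = 319^{2} = 101761$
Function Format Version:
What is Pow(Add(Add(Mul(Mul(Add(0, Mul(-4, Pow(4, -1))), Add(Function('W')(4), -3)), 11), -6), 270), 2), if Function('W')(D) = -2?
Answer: 101761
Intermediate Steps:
Pow(Add(Add(Mul(Mul(Add(0, Mul(-4, Pow(4, -1))), Add(Function('W')(4), -3)), 11), -6), 270), 2) = Pow(Add(Add(Mul(Mul(Add(0, Mul(-4, Pow(4, -1))), Add(-2, -3)), 11), -6), 270), 2) = Pow(Add(Add(Mul(Mul(Add(0, Mul(-4, Rational(1, 4))), -5), 11), -6), 270), 2) = Pow(Add(Add(Mul(Mul(Add(0, -1), -5), 11), -6), 270), 2) = Pow(Add(Add(Mul(Mul(-1, -5), 11), -6), 270), 2) = Pow(Add(Add(Mul(5, 11), -6), 270), 2) = Pow(Add(Add(55, -6), 270), 2) = Pow(Add(49, 270), 2) = Pow(319, 2) = 101761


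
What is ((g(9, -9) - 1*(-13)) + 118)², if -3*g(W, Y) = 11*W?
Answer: 9604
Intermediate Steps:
g(W, Y) = -11*W/3
((g(9, -9) - 1*(-13)) + 118)² = ((-11/3*9 - 1*(-13)) + 118)² = ((-33 + 13) + 118)² = (-20 + 118)² = 98² = 9604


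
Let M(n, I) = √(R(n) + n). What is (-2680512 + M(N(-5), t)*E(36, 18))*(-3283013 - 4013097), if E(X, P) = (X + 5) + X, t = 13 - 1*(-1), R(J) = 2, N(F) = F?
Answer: 19557310408320 - 561800470*I*√3 ≈ 1.9557e+13 - 9.7307e+8*I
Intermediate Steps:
t = 14 (t = 13 + 1 = 14)
M(n, I) = √(2 + n)
E(X, P) = 5 + 2*X (E(X, P) = (5 + X) + X = 5 + 2*X)
(-2680512 + M(N(-5), t)*E(36, 18))*(-3283013 - 4013097) = (-2680512 + √(2 - 5)*(5 + 2*36))*(-3283013 - 4013097) = (-2680512 + √(-3)*(5 + 72))*(-7296110) = (-2680512 + (I*√3)*77)*(-7296110) = (-2680512 + 77*I*√3)*(-7296110) = 19557310408320 - 561800470*I*√3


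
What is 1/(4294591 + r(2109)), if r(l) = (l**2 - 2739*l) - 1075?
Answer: 1/2964846 ≈ 3.3729e-7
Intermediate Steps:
r(l) = -1075 + l**2 - 2739*l
1/(4294591 + r(2109)) = 1/(4294591 + (-1075 + 2109**2 - 2739*2109)) = 1/(4294591 + (-1075 + 4447881 - 5776551)) = 1/(4294591 - 1329745) = 1/2964846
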